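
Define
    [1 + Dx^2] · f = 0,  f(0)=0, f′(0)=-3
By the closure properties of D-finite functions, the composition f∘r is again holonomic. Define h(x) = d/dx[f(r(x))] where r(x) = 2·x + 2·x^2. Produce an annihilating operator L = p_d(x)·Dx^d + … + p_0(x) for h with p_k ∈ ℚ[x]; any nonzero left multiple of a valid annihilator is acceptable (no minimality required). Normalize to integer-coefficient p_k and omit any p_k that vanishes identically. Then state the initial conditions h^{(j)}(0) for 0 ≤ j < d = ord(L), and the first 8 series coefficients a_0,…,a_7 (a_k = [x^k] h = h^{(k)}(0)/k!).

f: a_k = 0, -3, 0, 1/2, 0, -1/40, 0, 1/1680, …
h₀=f(r): pull back L_f along r ⇒ L₀.
Differentiate: ansatz ord ≤ ord L₀ ⇒ L.
L = (16 + 32·x + 96·x^2 + 128·x^3 + 64·x^4) + (-6 - 12·x)·Dx + (1 + 4·x + 4·x^2)·Dx^2  (order 2).
h: a_k = -6, -12, 12, 48, 56, 0, -832/15, -896/15, …
ICs: h(0) = -6, h′(0) = -12.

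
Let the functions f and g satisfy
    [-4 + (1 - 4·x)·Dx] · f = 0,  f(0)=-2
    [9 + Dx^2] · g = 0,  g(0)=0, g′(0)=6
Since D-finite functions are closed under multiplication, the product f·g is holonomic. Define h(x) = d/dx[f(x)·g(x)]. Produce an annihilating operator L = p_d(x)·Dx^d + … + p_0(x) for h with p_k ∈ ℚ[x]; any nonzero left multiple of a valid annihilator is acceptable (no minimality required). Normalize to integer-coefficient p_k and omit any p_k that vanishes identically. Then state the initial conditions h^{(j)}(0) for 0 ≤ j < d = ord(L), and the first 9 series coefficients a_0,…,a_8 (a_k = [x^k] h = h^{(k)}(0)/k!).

f: a_k = -2, -8, -32, -128, -512, -2048, -8192, -32768, -131072, …
g: a_k = 0, 6, 0, -9, 0, 81/20, 0, -243/280, 0, …
f·g: L₀ = L_f ⊗_s L_g, ord ≤ 1·2.
Derive L from L₀ (diff closure).
L = (-23 - 72·x + 144·x^2) + (-8 + 32·x)·Dx + (1 - 8·x + 16·x^2)·Dx^2  (order 2).
h: a_k = -12, -96, -522, -2784, -27921/2, -335052/5, -6254061/20, -50032488/35, -7204680459/1120, …
ICs: h(0) = -12, h′(0) = -96.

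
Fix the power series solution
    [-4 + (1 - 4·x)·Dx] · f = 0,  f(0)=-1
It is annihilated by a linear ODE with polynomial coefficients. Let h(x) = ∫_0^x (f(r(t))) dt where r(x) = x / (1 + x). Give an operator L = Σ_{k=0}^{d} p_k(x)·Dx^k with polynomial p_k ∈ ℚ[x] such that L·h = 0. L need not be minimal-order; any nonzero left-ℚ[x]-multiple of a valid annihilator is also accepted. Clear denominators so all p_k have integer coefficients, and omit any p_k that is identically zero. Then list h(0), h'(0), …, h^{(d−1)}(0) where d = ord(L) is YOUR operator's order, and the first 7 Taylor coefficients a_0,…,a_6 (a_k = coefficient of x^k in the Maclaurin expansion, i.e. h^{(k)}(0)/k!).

f: a_k = -1, -4, -16, -64, -256, -1024, -4096, …
Change of var in L_f (x↦r) gives L₀.
h=∫h₀ ⇒ L = L₀·Dx.
L = 4·Dx + (-1 + 2·x + 3·x^2)·Dx^2  (order 2).
h: a_k = 0, -1, -2, -4, -9, -108/5, -54, …
ICs: h(0) = 0, h′(0) = -1.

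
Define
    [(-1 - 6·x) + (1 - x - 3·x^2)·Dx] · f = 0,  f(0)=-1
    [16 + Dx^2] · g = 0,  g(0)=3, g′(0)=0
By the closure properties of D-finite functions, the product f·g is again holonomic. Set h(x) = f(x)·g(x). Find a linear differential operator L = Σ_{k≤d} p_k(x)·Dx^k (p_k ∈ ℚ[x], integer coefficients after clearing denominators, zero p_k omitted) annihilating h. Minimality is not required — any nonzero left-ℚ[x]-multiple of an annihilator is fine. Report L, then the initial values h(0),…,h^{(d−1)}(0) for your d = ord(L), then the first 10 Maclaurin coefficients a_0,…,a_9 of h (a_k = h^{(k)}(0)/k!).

f: a_k = -1, -1, -4, -7, -19, -40, -97, -217, -508, -1159, …
g: a_k = 3, 0, -24, 0, 32, 0, -256/15, 0, 512/105, 0, …
h₀=f·g: eliminate ⇒ L₀, order ≤ 1·2.
L = (-10 + 16·x + 48·x^2) + (2 + 12·x)·Dx + (-1 + x + 3·x^2)·Dx^2  (order 2).
h: a_k = -3, -3, 12, 3, 7, 16, 811/15, 1531/15, 27236/105, 59387/105, …
ICs: h(0) = -3, h′(0) = -3.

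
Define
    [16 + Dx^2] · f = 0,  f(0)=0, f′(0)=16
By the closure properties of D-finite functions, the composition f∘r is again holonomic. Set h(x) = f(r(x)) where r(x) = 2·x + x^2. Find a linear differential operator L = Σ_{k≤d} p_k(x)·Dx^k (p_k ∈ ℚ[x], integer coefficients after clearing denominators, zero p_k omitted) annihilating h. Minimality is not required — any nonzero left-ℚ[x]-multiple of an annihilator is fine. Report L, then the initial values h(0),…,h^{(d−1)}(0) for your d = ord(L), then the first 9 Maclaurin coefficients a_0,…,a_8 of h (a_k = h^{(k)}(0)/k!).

f: a_k = 0, 16, 0, -128/3, 0, 512/15, 0, -4096/315, 0, …
Substitute x→r, Dx→(1/r')Dx; clear ⇒ L₀.
L = (64 + 192·x + 192·x^2 + 64·x^3) - Dx + (1 + x)·Dx^2  (order 2).
h: a_k = 0, 32, 16, -1024/3, -512, 12544/15, 2688, 335872/315, -200704/45, …
ICs: h(0) = 0, h′(0) = 32.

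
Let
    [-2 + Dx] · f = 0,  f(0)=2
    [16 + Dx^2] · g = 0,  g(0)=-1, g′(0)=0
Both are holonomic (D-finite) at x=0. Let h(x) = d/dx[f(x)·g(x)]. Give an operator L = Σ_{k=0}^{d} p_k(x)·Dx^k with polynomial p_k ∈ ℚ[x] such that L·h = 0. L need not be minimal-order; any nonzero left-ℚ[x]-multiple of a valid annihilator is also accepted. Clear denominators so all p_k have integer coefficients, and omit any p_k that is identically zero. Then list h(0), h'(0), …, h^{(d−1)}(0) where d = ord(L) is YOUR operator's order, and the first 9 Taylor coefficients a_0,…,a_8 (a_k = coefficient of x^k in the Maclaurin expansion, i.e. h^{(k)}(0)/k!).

f: a_k = 2, 4, 4, 8/3, 4/3, 8/15, 8/45, 16/315, 4/315, …
g: a_k = -1, 0, 8, 0, -32/3, 0, 256/45, 0, -512/315, …
Sym-product of L_f,L_g gives L₀ (≤ ord 2).
h=h₀': d/dx-closure on L₀ ⇒ L.
L = 20 - 4·Dx + Dx^2  (order 2).
h: a_k = -4, 24, 88, 112/3, -328/3, -624/5, -464/45, 16864/315, 9592/315, …
ICs: h(0) = -4, h′(0) = 24.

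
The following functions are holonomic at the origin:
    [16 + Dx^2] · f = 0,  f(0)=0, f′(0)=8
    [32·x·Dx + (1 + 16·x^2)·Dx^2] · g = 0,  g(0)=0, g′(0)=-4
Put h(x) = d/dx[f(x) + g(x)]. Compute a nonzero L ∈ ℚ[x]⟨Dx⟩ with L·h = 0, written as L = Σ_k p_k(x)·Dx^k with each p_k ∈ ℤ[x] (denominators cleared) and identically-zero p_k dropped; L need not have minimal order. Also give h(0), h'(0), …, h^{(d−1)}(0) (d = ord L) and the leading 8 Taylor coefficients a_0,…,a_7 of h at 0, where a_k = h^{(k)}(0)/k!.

f: a_k = 0, 8, 0, -64/3, 0, 256/15, 0, -2048/315, …
g: a_k = 0, -4, 0, 64/3, 0, -1024/5, 0, 16384/7, …
h₀=f+g: left-lcm gives L₀, ord ≤ 4.
h₀' ⇒ L via d/dx closure of L₀.
L = (-5632·x + 114688·x^3 + 131072·x^5) + (-16 + 1792·x^2 + 36864·x^4 + 65536·x^6)·Dx + (-352·x + 7168·x^3 + 8192·x^5)·Dx^2 + (-1 + 112·x^2 + 2304·x^4 + 4096·x^6)·Dx^3  (order 3).
h: a_k = 4, 0, 0, 0, -2816/3, 0, 735232/45, 0, …
ICs: h(0) = 4, h′(0) = 0, h′′(0) = 0.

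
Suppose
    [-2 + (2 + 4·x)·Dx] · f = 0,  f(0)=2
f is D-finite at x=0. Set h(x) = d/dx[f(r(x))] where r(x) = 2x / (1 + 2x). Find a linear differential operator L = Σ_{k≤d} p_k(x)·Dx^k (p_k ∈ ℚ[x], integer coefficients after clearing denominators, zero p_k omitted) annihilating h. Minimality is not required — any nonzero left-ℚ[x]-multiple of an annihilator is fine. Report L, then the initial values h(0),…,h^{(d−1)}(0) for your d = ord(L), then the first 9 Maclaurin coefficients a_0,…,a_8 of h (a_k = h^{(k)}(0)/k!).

L = (-6 - 24·x) + (-1 - 8·x - 12·x^2)·Dx  (order 1).
h: a_k = 4, -24, 120, -592, 3000, -15696, 84336, -462240, 2570328, …
ICs: h(0) = 4.

f: a_k = 2, 2, -1, 1, -5/4, 7/4, -21/8, 33/8, -429/64, …
Change of var in L_f (x↦r) gives L₀.
h₀' ⇒ L via d/dx closure of L₀.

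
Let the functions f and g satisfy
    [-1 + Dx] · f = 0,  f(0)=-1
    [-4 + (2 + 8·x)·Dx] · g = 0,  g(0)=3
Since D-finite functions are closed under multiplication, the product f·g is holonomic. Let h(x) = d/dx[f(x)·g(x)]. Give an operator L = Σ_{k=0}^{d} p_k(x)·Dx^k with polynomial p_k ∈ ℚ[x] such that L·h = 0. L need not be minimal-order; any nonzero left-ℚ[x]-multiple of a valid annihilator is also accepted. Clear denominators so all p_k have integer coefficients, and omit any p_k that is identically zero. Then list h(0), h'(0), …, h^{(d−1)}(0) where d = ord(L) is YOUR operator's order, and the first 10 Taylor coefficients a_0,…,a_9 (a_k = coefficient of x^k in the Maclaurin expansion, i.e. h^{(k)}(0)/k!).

L = (1 + 24·x + 16·x^2) + (-3 - 16·x - 16·x^2)·Dx  (order 1).
h: a_k = -9, -3, -57/2, 159/2, -2371/8, 43487/40, -323377/80, 25470911/1680, -769700611/13440, 8772357653/40320, …
ICs: h(0) = -9.

f: a_k = -1, -1, -1/2, -1/6, -1/24, -1/120, -1/720, -1/5040, -1/40320, -1/362880, …
g: a_k = 3, 6, -6, 12, -30, 84, -252, 792, -2574, 8580, …
f·g: L₀ = L_f ⊗_s L_g, ord ≤ 1·1.
Differentiate: ansatz ord ≤ ord L₀ ⇒ L.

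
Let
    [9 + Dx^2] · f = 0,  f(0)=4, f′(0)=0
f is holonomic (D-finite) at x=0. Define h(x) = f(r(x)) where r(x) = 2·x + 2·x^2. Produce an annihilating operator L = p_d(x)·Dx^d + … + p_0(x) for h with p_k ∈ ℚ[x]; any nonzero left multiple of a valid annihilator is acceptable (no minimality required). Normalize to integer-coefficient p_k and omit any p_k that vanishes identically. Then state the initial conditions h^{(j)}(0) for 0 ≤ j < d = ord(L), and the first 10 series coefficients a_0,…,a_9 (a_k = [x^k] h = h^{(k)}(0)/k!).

f: a_k = 4, 0, -18, 0, 27/2, 0, -81/20, 0, 729/1120, 0, …
L₀ from L_f via x↦r, Dx↦r'^{-1}Dx.
L = (36 + 216·x + 432·x^2 + 288·x^3) - 2·Dx + (1 + 2·x)·Dx^2  (order 2).
h: a_k = 4, 0, -72, -144, 144, 864, 5184/5, -3456/5, -122688/35, -134784/35, …
ICs: h(0) = 4, h′(0) = 0.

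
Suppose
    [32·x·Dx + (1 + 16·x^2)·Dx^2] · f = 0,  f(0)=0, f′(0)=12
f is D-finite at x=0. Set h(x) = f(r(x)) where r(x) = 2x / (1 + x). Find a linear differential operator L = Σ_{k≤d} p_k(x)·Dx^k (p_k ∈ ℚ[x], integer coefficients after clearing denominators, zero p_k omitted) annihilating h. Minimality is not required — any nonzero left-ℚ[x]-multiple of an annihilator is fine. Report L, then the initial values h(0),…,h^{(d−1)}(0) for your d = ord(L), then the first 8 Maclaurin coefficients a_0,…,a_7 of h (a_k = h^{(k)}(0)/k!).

f: a_k = 0, 12, 0, -64, 0, 3072/5, 0, -49152/7, …
Substitute x→r, Dx→(1/r')Dx; clear ⇒ L₀.
L = (2 + 130·x)·Dx + (1 + 2·x + 65·x^2)·Dx^2  (order 2).
h: a_k = 0, 24, -24, -488, 1512, 83064/5, -93208, -4280664/7, …
ICs: h(0) = 0, h′(0) = 24.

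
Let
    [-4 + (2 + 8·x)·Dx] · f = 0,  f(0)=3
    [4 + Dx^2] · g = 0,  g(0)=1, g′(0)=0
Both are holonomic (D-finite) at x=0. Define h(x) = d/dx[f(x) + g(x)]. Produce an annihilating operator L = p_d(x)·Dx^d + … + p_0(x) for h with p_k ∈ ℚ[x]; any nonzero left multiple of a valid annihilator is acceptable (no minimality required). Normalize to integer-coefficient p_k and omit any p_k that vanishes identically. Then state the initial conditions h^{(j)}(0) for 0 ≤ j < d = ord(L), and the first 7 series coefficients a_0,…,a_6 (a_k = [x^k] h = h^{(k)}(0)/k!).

L = (-32 - 16·x - 32·x^2) + (-4 - 24·x - 48·x^2 - 64·x^3)·Dx + (-8 - 4·x - 8·x^2)·Dx^2 + (-1 - 6·x - 12·x^2 - 16·x^3)·Dx^3  (order 3).
h: a_k = 6, -16, 36, -352/3, 420, -22688/15, 5544, …
ICs: h(0) = 6, h′(0) = -16, h′′(0) = 72.

f: a_k = 3, 6, -6, 12, -30, 84, -252, …
g: a_k = 1, 0, -2, 0, 2/3, 0, -4/45, …
f+g: L₀ = lclm(L_f,L_g), ord ≤ 1+2.
h=h₀': d/dx-closure on L₀ ⇒ L.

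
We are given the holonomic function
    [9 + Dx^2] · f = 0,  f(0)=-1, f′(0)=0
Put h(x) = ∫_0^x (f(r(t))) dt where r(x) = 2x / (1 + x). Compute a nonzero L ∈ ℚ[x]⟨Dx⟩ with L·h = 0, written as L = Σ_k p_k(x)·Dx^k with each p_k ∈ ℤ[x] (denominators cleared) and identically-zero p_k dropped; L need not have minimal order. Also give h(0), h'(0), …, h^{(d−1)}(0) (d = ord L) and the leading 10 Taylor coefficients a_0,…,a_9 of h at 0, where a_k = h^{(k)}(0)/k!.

f: a_k = -1, 0, 9/2, 0, -27/8, 0, 81/80, 0, -729/4480, 0, …
L₀ from L_f via x↦r, Dx↦r'^{-1}Dx.
h=∫h₀ ⇒ L = L₀·Dx.
L = 36·Dx + (2 + 6·x + 6·x^2 + 2·x^3)·Dx^2 + (1 + 4·x + 6·x^2 + 4·x^3 + x^4)·Dx^3  (order 3).
h: a_k = 0, -1, 0, 6, -9, 0, 24, -1926/35, 729/10, -346/7, …
ICs: h(0) = 0, h′(0) = -1, h′′(0) = 0.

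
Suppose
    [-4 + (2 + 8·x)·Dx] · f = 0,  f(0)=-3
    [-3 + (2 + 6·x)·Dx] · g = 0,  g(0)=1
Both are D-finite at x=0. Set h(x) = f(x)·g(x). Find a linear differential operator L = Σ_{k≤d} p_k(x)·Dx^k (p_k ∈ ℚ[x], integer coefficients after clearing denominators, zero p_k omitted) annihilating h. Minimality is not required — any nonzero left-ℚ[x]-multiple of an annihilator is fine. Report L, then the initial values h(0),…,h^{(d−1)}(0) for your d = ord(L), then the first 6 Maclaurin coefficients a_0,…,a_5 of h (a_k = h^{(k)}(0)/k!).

L = (-7 - 24·x) + (2 + 14·x + 24·x^2)·Dx  (order 1).
h: a_k = -3, -21/2, 3/8, -21/16, 591/128, -4179/256, …
ICs: h(0) = -3.

f: a_k = -3, -6, 6, -12, 30, -84, …
g: a_k = 1, 3/2, -9/8, 27/16, -405/128, 1701/256, …
h₀=f·g: eliminate ⇒ L₀, order ≤ 1·1.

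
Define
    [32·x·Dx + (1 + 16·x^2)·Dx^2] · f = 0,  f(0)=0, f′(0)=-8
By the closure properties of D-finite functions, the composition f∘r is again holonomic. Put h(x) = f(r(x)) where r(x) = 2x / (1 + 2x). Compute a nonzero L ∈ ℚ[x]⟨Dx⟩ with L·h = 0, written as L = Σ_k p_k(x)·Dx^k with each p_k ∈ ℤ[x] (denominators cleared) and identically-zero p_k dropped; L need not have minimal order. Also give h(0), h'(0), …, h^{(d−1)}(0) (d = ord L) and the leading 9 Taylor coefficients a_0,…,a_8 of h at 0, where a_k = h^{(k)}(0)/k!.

f: a_k = 0, -8, 0, 128/3, 0, -2048/5, 0, 32768/7, 0, …
Substitute x→r, Dx→(1/r')Dx; clear ⇒ L₀.
L = (4 + 136·x)·Dx + (1 + 4·x + 68·x^2)·Dx^2  (order 2).
h: a_k = 0, -16, 32, 832/3, -1920, -25856/5, 312832/3, -744448/7, -4945920, …
ICs: h(0) = 0, h′(0) = -16.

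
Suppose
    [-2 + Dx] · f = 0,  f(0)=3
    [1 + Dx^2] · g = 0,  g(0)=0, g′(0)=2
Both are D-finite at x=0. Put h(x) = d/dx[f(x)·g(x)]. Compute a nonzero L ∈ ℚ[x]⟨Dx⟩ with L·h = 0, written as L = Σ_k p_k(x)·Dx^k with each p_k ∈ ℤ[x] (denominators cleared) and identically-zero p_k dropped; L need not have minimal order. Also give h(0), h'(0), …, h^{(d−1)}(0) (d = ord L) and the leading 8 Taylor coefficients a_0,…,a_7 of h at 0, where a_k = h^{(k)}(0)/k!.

L = 5 - 4·Dx + Dx^2  (order 2).
h: a_k = 6, 24, 33, 24, 41/4, 11/5, -29/120, -2/5, …
ICs: h(0) = 6, h′(0) = 24.

f: a_k = 3, 6, 6, 4, 2, 4/5, 4/15, 8/105, …
g: a_k = 0, 2, 0, -1/3, 0, 1/60, 0, -1/2520, …
L₀ := L_f ⊗_s L_g (sym. prod.), ord ≤ 2.
h=h₀': d/dx-closure on L₀ ⇒ L.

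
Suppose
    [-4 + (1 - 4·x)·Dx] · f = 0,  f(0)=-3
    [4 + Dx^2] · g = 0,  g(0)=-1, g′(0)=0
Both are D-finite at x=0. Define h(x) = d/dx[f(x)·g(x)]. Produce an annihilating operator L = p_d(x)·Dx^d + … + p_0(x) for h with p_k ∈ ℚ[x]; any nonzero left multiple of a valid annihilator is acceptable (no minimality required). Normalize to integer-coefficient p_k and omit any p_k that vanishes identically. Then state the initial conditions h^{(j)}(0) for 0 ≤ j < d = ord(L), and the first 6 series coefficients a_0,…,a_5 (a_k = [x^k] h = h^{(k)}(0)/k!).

L = (-28 - 32·x + 64·x^2) + (-8 + 32·x)·Dx + (1 - 8·x + 16·x^2)·Dx^2  (order 2).
h: a_k = 12, 84, 504, 2696, 13480, 323512/5, …
ICs: h(0) = 12, h′(0) = 84.

f: a_k = -3, -12, -48, -192, -768, -3072, …
g: a_k = -1, 0, 2, 0, -2/3, 0, …
h₀=f·g: eliminate ⇒ L₀, order ≤ 1·2.
h₀' ⇒ L via d/dx closure of L₀.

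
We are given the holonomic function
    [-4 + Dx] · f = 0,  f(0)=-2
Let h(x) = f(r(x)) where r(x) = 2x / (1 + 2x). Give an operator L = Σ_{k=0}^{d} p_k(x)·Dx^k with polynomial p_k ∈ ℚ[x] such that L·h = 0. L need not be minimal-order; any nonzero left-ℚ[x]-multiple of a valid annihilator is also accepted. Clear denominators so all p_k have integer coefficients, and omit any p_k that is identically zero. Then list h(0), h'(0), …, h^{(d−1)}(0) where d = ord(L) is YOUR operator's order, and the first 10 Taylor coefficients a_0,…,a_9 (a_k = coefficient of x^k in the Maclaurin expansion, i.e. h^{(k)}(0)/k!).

f: a_k = -2, -8, -16, -64/3, -64/3, -256/15, -512/45, -2048/315, -1024/315, -4096/2835, …
f∘r: x↦r, Dx↦Dx/r' in L_f ⇒ L₀.
L = -8 + (1 + 4·x + 4·x^2)·Dx  (order 1).
h: a_k = -2, -16, -32, 64/3, 128/3, -1792/15, 5632/45, 17408/315, -161792/315, 3395584/2835, …
ICs: h(0) = -2.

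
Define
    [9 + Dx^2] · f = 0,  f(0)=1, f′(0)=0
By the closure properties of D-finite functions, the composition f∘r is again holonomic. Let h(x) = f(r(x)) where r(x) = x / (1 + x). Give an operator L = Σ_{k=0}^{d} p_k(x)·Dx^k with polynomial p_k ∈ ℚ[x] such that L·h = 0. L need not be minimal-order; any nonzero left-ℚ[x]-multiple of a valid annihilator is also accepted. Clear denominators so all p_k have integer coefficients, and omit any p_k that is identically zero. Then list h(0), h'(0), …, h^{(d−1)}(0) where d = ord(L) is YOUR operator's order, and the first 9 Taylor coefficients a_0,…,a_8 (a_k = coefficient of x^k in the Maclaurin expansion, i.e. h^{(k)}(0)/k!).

L = 9 + (2 + 6·x + 6·x^2 + 2·x^3)·Dx + (1 + 4·x + 6·x^2 + 4·x^3 + x^4)·Dx^2  (order 2).
h: a_k = 1, 0, -9/2, 9, -81/8, 9/2, 819/80, -1377/40, 293553/4480, …
ICs: h(0) = 1, h′(0) = 0.

f: a_k = 1, 0, -9/2, 0, 27/8, 0, -81/80, 0, 729/4480, …
L₀ from L_f via x↦r, Dx↦r'^{-1}Dx.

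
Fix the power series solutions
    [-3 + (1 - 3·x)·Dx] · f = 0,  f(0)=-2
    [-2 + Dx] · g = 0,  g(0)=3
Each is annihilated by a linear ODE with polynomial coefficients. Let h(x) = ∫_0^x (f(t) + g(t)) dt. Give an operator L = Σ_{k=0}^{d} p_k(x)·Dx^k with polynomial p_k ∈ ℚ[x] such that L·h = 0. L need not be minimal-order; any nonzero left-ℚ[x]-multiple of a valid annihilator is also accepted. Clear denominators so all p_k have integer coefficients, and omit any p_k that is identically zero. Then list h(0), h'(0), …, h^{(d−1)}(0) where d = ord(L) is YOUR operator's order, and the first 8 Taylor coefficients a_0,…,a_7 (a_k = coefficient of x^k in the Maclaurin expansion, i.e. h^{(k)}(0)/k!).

L = (-24 - 36·x)·Dx + (14 + 24·x - 36·x^2)·Dx^2 + (-1 - 3·x + 18·x^2)·Dx^3  (order 3).
h: a_k = 0, 1, 0, -4, -25/2, -32, -1213/15, -21866/105, …
ICs: h(0) = 0, h′(0) = 1, h′′(0) = 0.

f: a_k = -2, -6, -18, -54, -162, -486, -1458, -4374, …
g: a_k = 3, 6, 6, 4, 2, 4/5, 4/15, 8/105, …
L₀ := lclm(L_f,L_g); ord L₀ ≤ 1+1.
∫: right-multiply L₀ by Dx.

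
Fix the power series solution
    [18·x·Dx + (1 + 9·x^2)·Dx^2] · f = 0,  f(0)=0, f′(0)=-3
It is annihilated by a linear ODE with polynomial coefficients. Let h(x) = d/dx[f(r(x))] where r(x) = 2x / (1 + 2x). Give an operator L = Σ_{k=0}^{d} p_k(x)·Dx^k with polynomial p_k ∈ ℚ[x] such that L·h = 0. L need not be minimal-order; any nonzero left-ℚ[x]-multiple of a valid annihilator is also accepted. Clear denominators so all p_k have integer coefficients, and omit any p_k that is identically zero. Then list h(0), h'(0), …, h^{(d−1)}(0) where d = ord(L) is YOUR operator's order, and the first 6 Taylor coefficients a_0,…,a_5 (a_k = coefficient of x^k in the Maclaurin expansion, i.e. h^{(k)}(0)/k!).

L = (4 + 80·x) + (1 + 4·x + 40·x^2)·Dx  (order 1).
h: a_k = -6, 24, 144, -1536, 384, 59904, …
ICs: h(0) = -6.

f: a_k = 0, -3, 0, 9, 0, -243/5, …
Substitute x→r, Dx→(1/r')Dx; clear ⇒ L₀.
Derive L from L₀ (diff closure).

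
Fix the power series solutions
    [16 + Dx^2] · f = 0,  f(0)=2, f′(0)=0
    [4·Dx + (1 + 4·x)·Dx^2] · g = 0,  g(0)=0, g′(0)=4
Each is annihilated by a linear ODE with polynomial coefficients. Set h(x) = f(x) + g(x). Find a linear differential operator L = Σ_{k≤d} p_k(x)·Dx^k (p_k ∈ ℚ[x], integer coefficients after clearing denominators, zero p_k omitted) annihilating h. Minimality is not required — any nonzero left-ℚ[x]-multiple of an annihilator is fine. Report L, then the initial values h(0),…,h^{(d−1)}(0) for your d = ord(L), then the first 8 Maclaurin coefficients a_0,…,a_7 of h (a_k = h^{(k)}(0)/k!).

f: a_k = 2, 0, -16, 0, 64/3, 0, -512/45, 0, …
g: a_k = 0, 4, -8, 64/3, -64, 1024/5, -2048/3, 16384/7, …
L₀ := lclm(L_f,L_g); ord L₀ ≤ 2+2.
L = (448 + 512·x + 1024·x^2)·Dx + (48 + 320·x + 768·x^2 + 1024·x^3)·Dx^2 + (28 + 32·x + 64·x^2)·Dx^3 + (3 + 20·x + 48·x^2 + 64·x^3)·Dx^4  (order 4).
h: a_k = 2, 4, -24, 64/3, -128/3, 1024/5, -31232/45, 16384/7, …
ICs: h(0) = 2, h′(0) = 4, h′′(0) = -48, h′′′(0) = 128.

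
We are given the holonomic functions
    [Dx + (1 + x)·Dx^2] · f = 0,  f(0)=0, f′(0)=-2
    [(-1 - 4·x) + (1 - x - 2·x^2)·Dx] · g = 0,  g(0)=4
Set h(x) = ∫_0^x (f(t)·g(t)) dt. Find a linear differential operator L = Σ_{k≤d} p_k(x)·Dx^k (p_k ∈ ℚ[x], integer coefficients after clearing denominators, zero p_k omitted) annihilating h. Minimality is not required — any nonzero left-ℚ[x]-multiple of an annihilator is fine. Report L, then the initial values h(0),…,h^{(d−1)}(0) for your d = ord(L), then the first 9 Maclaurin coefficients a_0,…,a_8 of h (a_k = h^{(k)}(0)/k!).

L = (5 + 8·x)·Dx + (1 + 11·x + 10·x^2)·Dx^2 + (-1 + 3·x^2 + 2·x^3)·Dx^3  (order 3).
h: a_k = 0, 0, -4, -4/3, -17/3, -86/15, -63/5, -94/5, -4969/140, …
ICs: h(0) = 0, h′(0) = 0, h′′(0) = -8.

f: a_k = 0, -2, 1, -2/3, 1/2, -2/5, 1/3, -2/7, 1/4, …
g: a_k = 4, 4, 12, 20, 44, 84, 172, 340, 684, …
f·g: L₀ = L_f ⊗_s L_g, ord ≤ 2·1.
h=∫h₀ ⇒ L = L₀·Dx.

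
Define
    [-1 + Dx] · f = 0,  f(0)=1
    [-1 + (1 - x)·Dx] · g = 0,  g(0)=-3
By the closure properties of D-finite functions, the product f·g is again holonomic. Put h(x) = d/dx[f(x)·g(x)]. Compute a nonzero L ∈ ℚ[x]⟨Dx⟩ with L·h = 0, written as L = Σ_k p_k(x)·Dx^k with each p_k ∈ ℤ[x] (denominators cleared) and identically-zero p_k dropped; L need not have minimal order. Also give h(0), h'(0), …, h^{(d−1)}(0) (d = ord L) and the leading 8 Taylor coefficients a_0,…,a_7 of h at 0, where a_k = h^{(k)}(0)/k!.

L = (5 - 4·x + x^2) + (-2 + 3·x - x^2)·Dx  (order 1).
h: a_k = -6, -15, -24, -65/2, -163/4, -1957/40, -685/12, -109601/1680, …
ICs: h(0) = -6.

f: a_k = 1, 1, 1/2, 1/6, 1/24, 1/120, 1/720, 1/5040, …
g: a_k = -3, -3, -3, -3, -3, -3, -3, -3, …
f·g: L₀ = L_f ⊗_s L_g, ord ≤ 1·1.
Derive L from L₀ (diff closure).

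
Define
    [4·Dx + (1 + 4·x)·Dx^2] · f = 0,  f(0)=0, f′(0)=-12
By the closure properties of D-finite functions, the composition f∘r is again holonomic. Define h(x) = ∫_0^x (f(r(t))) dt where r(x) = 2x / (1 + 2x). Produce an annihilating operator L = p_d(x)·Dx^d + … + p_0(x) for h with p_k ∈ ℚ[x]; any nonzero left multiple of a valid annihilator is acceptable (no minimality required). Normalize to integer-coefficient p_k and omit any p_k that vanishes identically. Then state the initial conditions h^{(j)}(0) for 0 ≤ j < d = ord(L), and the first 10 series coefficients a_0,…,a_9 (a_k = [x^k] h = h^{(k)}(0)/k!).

f: a_k = 0, -12, 24, -64, 192, -3072/5, 2048, -49152/7, 24576, -262144/3, …
Change of var in L_f (x↦r) gives L₀.
∫: right-multiply L₀ by Dx.
L = (12 + 40·x)·Dx^2 + (1 + 12·x + 20·x^2)·Dx^3  (order 3).
h: a_k = 0, 0, -12, 48, -248, 7488/5, -49984/5, 71424, -3749952/7, 4166656, …
ICs: h(0) = 0, h′(0) = 0, h′′(0) = -24.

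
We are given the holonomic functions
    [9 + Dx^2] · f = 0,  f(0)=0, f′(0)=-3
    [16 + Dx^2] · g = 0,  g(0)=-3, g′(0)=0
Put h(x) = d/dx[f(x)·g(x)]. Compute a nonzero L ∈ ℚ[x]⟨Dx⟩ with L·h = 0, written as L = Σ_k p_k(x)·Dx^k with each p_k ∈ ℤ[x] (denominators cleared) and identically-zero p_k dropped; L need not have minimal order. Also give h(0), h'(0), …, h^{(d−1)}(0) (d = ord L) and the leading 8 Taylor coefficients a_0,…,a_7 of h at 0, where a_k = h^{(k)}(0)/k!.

f: a_k = 0, -3, 0, 9/2, 0, -81/40, 0, 243/560, …
g: a_k = -3, 0, 24, 0, -32, 0, 256/15, 0, …
Product ⇒ symmetric product L₀, ord ≤ 4.
Differentiate: ansatz ord ≤ ord L₀ ⇒ L.
L = 49 + 50·Dx^2 + Dx^4  (order 4).
h: a_k = 9, 0, -513/2, 0, 8403/8, 0, -137257/80, 0, …
ICs: h(0) = 9, h′(0) = 0, h′′(0) = -513, h′′′(0) = 0.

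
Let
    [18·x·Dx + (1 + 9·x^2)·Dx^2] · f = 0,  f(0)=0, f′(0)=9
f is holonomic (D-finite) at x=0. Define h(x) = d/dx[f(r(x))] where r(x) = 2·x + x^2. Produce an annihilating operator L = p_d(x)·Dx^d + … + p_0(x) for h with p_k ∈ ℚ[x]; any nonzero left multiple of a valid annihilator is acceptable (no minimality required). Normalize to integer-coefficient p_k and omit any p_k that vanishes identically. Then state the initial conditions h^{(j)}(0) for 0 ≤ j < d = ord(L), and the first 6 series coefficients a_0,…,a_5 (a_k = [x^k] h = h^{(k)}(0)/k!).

L = (-1 + 72·x + 144·x^2 + 108·x^3 + 27·x^4) + (1 + x + 36·x^2 + 72·x^3 + 45·x^4 + 9·x^5)·Dx  (order 1).
h: a_k = 18, 18, -648, -1296, 22518, 69822, …
ICs: h(0) = 18.

f: a_k = 0, 9, 0, -27, 0, 729/5, …
Substitute x→r, Dx→(1/r')Dx; clear ⇒ L₀.
h=h₀': d/dx-closure on L₀ ⇒ L.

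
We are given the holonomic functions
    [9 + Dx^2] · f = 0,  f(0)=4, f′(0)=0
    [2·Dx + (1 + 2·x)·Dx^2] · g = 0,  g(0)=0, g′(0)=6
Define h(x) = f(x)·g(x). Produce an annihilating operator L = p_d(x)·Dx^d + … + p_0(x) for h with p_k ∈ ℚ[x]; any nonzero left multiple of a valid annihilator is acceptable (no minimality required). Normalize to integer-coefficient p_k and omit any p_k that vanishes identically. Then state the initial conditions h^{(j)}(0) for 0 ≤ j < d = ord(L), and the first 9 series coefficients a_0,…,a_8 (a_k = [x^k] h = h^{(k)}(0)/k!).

L = (63 + 1053·x + 3969·x^2 + 5832·x^3 + 2916·x^4) + (63 + 450·x + 972·x^2 + 648·x^3)·Dx + (25 + 270·x + 918·x^2 + 1296·x^3 + 648·x^4)·Dx^2 + (7 + 50·x + 108·x^2 + 72·x^3)·Dx^3 + (2 + 17·x + 53·x^2 + 72·x^3 + 36·x^4)·Dx^4  (order 4).
h: a_k = 0, 24, -24, -76, 60, 69/5, 7, -2973/70, 543/10, …
ICs: h(0) = 0, h′(0) = 24, h′′(0) = -48, h′′′(0) = -456.

f: a_k = 4, 0, -18, 0, 27/2, 0, -81/20, 0, 729/1120, …
g: a_k = 0, 6, -6, 8, -12, 96/5, -32, 384/7, -96, …
Product ⇒ symmetric product L₀, ord ≤ 4.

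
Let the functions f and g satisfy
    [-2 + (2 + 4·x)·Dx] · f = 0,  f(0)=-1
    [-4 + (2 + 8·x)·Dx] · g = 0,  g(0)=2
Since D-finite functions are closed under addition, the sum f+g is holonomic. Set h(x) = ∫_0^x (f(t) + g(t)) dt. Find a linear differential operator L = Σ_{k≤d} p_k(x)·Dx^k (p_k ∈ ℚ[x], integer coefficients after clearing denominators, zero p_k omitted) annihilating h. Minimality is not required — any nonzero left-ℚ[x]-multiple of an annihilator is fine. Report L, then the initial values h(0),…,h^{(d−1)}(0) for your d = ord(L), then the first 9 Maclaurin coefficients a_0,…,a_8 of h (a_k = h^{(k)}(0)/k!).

f: a_k = -1, -1, 1/2, -1/2, 5/8, -7/8, 21/16, -33/16, 429/128, …
g: a_k = 2, 4, -4, 8, -20, 56, -168, 528, -1716, …
f+g: L₀ = lclm(L_f,L_g), ord ≤ 1+1.
h=∫h₀ ⇒ L = L₀·Dx.
L = -2·Dx + (3 + 8·x)·Dx^2 + (1 + 6·x + 8·x^2)·Dx^3  (order 3).
h: a_k = 0, 1, 3/2, -7/6, 15/8, -31/8, 147/16, -381/16, 8415/128, …
ICs: h(0) = 0, h′(0) = 1, h′′(0) = 3.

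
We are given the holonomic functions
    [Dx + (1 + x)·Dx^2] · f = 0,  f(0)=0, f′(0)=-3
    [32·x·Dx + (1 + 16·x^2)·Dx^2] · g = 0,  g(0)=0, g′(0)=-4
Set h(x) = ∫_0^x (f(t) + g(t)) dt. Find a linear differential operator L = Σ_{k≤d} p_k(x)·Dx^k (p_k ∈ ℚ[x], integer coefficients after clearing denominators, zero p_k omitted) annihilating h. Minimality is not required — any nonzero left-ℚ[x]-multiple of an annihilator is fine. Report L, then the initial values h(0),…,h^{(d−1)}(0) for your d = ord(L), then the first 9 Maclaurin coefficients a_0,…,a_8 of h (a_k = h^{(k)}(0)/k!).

f: a_k = 0, -3, 3/2, -1, 3/4, -3/5, 1/2, -3/7, 3/8, …
g: a_k = 0, -4, 0, 64/3, 0, -1024/5, 0, 16384/7, 0, …
h₀=f+g: left-lcm gives L₀, ord ≤ 4.
Integrate: L := L₀·Dx.
L = (-32 - 96·x + 1536·x^2 + 512·x^3)·Dx^2 + (-34 - 64·x + 1440·x^2 + 3072·x^3 + 1024·x^4)·Dx^3 + (-1 + 31·x + 32·x^2 + 512·x^3 + 768·x^4 + 256·x^5)·Dx^4  (order 4).
h: a_k = 0, 0, -7/2, 1/2, 61/12, 3/20, -1027/30, 1/14, 16381/56, …
ICs: h(0) = 0, h′(0) = 0, h′′(0) = -7, h′′′(0) = 3.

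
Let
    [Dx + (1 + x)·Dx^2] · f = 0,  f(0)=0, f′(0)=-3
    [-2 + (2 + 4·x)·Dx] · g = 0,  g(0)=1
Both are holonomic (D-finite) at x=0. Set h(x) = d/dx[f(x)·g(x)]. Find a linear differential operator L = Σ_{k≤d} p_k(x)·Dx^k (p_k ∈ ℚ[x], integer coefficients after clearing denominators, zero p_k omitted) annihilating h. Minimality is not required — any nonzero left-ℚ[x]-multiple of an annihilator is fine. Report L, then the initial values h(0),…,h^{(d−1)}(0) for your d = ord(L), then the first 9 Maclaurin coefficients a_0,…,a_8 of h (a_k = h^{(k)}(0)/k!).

L = (1 + 4·x + x^2) + (7 + 27·x + 30·x^2 + 8·x^3)·Dx + (2 + 11·x + 21·x^2 + 16·x^3 + 4·x^4)·Dx^2  (order 2).
h: a_k = -3, -3, 6, -10, 131/8, -1089/40, 927/20, -2829/35, 129009/896, …
ICs: h(0) = -3, h′(0) = -3.

f: a_k = 0, -3, 3/2, -1, 3/4, -3/5, 1/2, -3/7, 3/8, …
g: a_k = 1, 1, -1/2, 1/2, -5/8, 7/8, -21/16, 33/16, -429/128, …
Product ⇒ symmetric product L₀, ord ≤ 2.
Differentiate: ansatz ord ≤ ord L₀ ⇒ L.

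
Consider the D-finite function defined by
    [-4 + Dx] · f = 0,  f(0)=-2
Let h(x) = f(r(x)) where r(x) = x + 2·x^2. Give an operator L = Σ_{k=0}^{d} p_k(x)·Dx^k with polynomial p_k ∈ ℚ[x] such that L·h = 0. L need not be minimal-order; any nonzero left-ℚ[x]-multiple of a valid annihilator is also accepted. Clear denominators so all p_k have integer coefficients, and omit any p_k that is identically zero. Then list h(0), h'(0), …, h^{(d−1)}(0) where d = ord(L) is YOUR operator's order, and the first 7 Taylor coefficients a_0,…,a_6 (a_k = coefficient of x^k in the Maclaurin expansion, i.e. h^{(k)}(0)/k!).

f: a_k = -2, -8, -16, -64/3, -64/3, -256/15, -512/45, …
h₀=f(r): pull back L_f along r ⇒ L₀.
L = (-4 - 16·x) + Dx  (order 1).
h: a_k = -2, -8, -32, -256/3, -640/3, -6656/15, -38912/45, …
ICs: h(0) = -2.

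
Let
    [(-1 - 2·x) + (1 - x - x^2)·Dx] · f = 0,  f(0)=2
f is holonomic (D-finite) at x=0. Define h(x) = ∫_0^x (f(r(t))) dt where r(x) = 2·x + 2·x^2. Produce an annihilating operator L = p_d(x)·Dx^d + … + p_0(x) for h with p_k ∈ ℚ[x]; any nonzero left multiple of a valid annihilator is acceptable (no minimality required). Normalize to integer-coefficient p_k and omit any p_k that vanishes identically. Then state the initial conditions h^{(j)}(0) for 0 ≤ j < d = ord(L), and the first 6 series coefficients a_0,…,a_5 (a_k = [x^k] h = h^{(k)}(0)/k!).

f: a_k = 2, 2, 4, 6, 10, 16, …
h₀=f(r): pull back L_f along r ⇒ L₀.
Integrate: L := L₀·Dx.
L = (2 + 12·x + 24·x^2 + 16·x^3)·Dx + (-1 + 2·x + 6·x^2 + 8·x^3 + 4·x^4)·Dx^2  (order 2).
h: a_k = 0, 2, 2, 20/3, 20, 64, …
ICs: h(0) = 0, h′(0) = 2.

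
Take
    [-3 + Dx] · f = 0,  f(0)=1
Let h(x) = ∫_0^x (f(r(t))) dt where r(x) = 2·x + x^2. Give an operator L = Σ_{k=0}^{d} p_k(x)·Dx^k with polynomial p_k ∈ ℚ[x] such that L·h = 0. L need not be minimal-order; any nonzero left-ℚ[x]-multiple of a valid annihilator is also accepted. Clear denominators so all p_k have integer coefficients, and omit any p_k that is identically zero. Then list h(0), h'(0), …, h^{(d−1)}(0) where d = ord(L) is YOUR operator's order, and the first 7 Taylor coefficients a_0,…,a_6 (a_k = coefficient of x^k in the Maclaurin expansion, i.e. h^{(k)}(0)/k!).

f: a_k = 1, 3, 9/2, 9/2, 27/8, 81/40, 81/80, …
h₀=f(r): pull back L_f along r ⇒ L₀.
Integrate: L := L₀·Dx.
L = (-6 - 6·x)·Dx + Dx^2  (order 2).
h: a_k = 0, 1, 3, 7, 27/2, 45/2, 333/10, …
ICs: h(0) = 0, h′(0) = 1.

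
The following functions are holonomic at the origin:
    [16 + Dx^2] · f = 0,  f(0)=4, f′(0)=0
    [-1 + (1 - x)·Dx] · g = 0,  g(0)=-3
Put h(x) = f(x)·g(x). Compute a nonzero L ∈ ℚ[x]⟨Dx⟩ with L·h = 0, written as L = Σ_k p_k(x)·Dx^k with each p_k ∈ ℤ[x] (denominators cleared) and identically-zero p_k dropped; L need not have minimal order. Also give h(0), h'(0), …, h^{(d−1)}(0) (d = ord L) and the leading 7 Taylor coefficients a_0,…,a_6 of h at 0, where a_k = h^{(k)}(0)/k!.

L = (-16 + 16·x) + 2·Dx + (-1 + x)·Dx^2  (order 2).
h: a_k = -12, -12, 84, 84, -44, -44, 364/15, …
ICs: h(0) = -12, h′(0) = -12.

f: a_k = 4, 0, -32, 0, 128/3, 0, -1024/45, …
g: a_k = -3, -3, -3, -3, -3, -3, -3, …
L₀ := L_f ⊗_s L_g (sym. prod.), ord ≤ 2.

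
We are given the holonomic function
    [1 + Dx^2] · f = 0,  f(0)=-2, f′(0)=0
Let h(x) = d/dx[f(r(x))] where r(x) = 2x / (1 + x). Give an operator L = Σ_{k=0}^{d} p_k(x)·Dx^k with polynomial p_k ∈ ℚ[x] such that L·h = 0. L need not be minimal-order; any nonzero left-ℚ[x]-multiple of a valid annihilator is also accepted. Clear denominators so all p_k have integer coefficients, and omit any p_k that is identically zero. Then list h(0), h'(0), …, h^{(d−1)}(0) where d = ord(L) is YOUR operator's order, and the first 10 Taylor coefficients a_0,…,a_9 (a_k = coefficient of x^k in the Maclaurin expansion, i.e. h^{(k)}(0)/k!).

L = (10 + 12·x + 6·x^2) + (6 + 18·x + 18·x^2 + 6·x^3)·Dx + (1 + 4·x + 6·x^2 + 4·x^3 + x^4)·Dx^2  (order 2).
h: a_k = 0, 8, -24, 128/3, -160/3, 616/15, 56/5, -37664/315, 10336/35, -1532504/2835, …
ICs: h(0) = 0, h′(0) = 8.

f: a_k = -2, 0, 1, 0, -1/12, 0, 1/360, 0, -1/20160, 0, …
h₀=f(r): pull back L_f along r ⇒ L₀.
h₀' ⇒ L via d/dx closure of L₀.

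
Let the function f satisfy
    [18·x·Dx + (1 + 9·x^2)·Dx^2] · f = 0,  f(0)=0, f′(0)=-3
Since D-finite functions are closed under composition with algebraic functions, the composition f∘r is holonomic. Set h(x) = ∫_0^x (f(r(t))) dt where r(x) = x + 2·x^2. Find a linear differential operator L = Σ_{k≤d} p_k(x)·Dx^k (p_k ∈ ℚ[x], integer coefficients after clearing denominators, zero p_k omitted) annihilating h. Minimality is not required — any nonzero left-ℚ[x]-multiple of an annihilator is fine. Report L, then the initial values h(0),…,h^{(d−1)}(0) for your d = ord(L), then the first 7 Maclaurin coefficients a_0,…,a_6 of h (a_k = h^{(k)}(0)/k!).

L = (-4 + 18·x + 144·x^2 + 432·x^3 + 432·x^4)·Dx^2 + (1 + 4·x + 9·x^2 + 72·x^3 + 180·x^4 + 144·x^5)·Dx^3  (order 3).
h: a_k = 0, 0, -3/2, -2, 9/4, 54/5, 99/10, …
ICs: h(0) = 0, h′(0) = 0, h′′(0) = -3.

f: a_k = 0, -3, 0, 9, 0, -243/5, 0, …
L₀ from L_f via x↦r, Dx↦r'^{-1}Dx.
h=∫h₀ ⇒ L = L₀·Dx.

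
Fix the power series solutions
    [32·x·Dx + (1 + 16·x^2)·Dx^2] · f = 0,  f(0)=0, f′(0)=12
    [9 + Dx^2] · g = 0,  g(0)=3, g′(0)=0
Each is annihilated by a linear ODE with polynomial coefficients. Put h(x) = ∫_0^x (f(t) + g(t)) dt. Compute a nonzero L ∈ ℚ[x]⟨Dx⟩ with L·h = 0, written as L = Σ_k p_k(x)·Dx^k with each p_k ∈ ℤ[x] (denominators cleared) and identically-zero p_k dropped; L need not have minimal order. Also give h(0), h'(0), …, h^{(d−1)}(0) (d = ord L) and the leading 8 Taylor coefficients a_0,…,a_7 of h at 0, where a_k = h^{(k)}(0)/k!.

f: a_k = 0, 12, 0, -64, 0, 3072/5, 0, -49152/7, …
g: a_k = 3, 0, -27/2, 0, 81/8, 0, -243/80, 0, …
L₀ := lclm(L_f,L_g); ord L₀ ≤ 2+2.
∫: right-multiply L₀ by Dx.
L = (-52704·x + 967680·x^3 + 663552·x^5)·Dx^2 + (-207 + 13104·x^2 + 283392·x^4 + 331776·x^6)·Dx^3 + (-5856·x + 107520·x^3 + 73728·x^5)·Dx^4 + (-23 + 1456·x^2 + 31488·x^4 + 36864·x^6)·Dx^5  (order 5).
h: a_k = 0, 3, 6, -9/2, -16, 81/40, 512/5, -243/560, …
ICs: h(0) = 0, h′(0) = 3, h′′(0) = 12, h′′′(0) = -27, h′′′′(0) = -384.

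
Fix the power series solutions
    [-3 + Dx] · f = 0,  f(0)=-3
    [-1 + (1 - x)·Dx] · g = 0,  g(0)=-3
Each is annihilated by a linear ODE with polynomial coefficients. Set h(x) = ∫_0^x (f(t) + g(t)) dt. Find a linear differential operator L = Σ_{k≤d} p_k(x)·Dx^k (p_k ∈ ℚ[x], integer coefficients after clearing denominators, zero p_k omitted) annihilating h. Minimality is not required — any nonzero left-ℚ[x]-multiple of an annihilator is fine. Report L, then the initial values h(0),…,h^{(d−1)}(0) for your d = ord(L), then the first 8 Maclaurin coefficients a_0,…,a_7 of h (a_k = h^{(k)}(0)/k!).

f: a_k = -3, -9, -27/2, -27/2, -81/8, -243/40, -243/80, -729/560, …
g: a_k = -3, -3, -3, -3, -3, -3, -3, -3, …
f+g: L₀ = lclm(L_f,L_g), ord ≤ 1+1.
∫: right-multiply L₀ by Dx.
L = (-3 + 9·x)·Dx + (7 - 18·x + 9·x^2)·Dx^2 + (-2 + 5·x - 3·x^2)·Dx^3  (order 3).
h: a_k = 0, -6, -6, -11/2, -33/8, -21/8, -121/80, -69/80, …
ICs: h(0) = 0, h′(0) = -6, h′′(0) = -12.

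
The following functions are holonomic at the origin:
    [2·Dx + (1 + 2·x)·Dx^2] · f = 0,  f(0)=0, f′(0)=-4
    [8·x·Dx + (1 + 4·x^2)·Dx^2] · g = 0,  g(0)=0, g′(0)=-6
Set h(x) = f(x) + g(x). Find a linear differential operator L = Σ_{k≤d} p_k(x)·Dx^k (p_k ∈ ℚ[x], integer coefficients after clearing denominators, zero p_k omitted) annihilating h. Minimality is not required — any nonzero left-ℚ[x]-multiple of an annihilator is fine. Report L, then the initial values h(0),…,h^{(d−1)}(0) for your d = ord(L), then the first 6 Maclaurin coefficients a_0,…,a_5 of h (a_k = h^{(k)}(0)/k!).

f: a_k = 0, -4, 4, -16/3, 8, -64/5, …
g: a_k = 0, -6, 0, 8, 0, -96/5, …
f+g: L₀ = lclm(L_f,L_g), ord ≤ 2+2.
L = (-8 - 48·x + 96·x^2 + 64·x^3)·Dx + (-8 - 16·x + 192·x^3 + 128·x^4)·Dx^2 + (-1 + 2·x + 8·x^2 + 16·x^3 + 48·x^4 + 32·x^5)·Dx^3  (order 3).
h: a_k = 0, -10, 4, 8/3, 8, -32, …
ICs: h(0) = 0, h′(0) = -10, h′′(0) = 8.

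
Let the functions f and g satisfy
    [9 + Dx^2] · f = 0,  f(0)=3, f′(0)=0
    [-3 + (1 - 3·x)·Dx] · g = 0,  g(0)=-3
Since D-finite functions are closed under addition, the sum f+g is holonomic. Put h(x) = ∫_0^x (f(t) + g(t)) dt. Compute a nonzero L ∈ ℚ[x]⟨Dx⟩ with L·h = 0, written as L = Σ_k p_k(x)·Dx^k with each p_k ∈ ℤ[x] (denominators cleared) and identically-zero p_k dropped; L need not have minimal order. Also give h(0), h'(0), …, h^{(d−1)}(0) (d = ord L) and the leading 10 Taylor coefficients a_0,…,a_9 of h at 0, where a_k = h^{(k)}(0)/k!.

f: a_k = 3, 0, -27/2, 0, 81/8, 0, -243/80, 0, 2187/4480, 0, …
g: a_k = -3, -9, -27, -81, -243, -729, -2187, -6561, -19683, -59049, …
L₀ := lclm(L_f,L_g); ord L₀ ≤ 2+1.
Integrate: L := L₀·Dx.
L = (-63 + 54·x - 81·x^2)·Dx + (9 - 45·x + 81·x^2 - 81·x^3)·Dx^2 + (-7 + 6·x - 9·x^2)·Dx^3 + (1 - 5·x + 9·x^2 - 9·x^3)·Dx^4  (order 4).
h: a_k = 0, 0, -9/2, -27/2, -81/4, -1863/40, -243/2, -25029/80, -6561/8, -9797517/4480, …
ICs: h(0) = 0, h′(0) = 0, h′′(0) = -9, h′′′(0) = -81.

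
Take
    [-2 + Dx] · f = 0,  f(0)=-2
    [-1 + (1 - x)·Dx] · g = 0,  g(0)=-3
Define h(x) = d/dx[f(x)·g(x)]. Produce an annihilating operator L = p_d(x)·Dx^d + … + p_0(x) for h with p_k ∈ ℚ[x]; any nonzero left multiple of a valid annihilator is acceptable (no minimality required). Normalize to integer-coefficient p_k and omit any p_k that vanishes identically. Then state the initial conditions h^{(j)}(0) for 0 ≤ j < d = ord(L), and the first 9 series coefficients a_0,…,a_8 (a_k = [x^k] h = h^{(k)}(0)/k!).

L = (10 - 12·x + 4·x^2) + (-3 + 5·x - 2·x^2)·Dx  (order 1).
h: a_k = 18, 60, 114, 168, 218, 1324/5, 310, 37232/105, 41894/105, …
ICs: h(0) = 18.

f: a_k = -2, -4, -4, -8/3, -4/3, -8/15, -8/45, -16/315, -4/315, …
g: a_k = -3, -3, -3, -3, -3, -3, -3, -3, -3, …
h₀=f·g: eliminate ⇒ L₀, order ≤ 1·1.
Differentiate: ansatz ord ≤ ord L₀ ⇒ L.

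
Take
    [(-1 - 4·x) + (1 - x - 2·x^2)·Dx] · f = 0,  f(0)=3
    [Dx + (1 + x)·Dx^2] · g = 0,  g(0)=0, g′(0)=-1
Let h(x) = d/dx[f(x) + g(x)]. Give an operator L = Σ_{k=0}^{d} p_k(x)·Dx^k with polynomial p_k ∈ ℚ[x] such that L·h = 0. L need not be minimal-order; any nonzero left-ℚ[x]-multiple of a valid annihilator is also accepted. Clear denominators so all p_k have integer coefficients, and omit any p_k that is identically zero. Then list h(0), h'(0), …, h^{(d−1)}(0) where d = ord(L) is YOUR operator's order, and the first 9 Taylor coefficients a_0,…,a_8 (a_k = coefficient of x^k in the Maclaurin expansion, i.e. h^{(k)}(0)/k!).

f: a_k = 3, 3, 9, 15, 33, 63, 129, 255, 513, …
g: a_k = 0, -1, 1/2, -1/3, 1/4, -1/5, 1/6, -1/7, 1/8, …
Sum ⇒ L₀ = lclm(L_f,L_g) in ℚ(x)⟨Dx⟩.
Derive L from L₀ (diff closure).
L = (42 + 144·x + 144·x^2 + 96·x^3) + (28 + 172·x + 312·x^2 + 328·x^3 + 160·x^4)·Dx + (-7 - 14·x + 5·x^2 + 56·x^3 + 76·x^4 + 32·x^5)·Dx^2  (order 2).
h: a_k = 2, 19, 44, 133, 314, 775, 1784, 4105, 9206, …
ICs: h(0) = 2, h′(0) = 19.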